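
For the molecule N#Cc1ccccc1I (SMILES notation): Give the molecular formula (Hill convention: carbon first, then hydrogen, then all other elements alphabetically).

Walk through each heavy atom and fill implicit hydrogens from standard valence (C 4, N 3, O 2, S 2, halogen 1); for lowercase aromatic atoms, an aromatic c carries 1 H when it has two neighbours and 0 H with three, and aromatic n carries 0 H:
  atom 1: N, bond orders sum to 3 (valence 3) → 0 H
  atom 2: C, bond orders sum to 4 (valence 4) → 0 H
  atom 3: aromatic c, 3 neighbours → 0 H
  atom 4: aromatic c, 2 neighbours → 1 H
  atom 5: aromatic c, 2 neighbours → 1 H
  atom 6: aromatic c, 2 neighbours → 1 H
  atom 7: aromatic c, 2 neighbours → 1 H
  atom 8: aromatic c, 3 neighbours → 0 H
  atom 9: I (halogen, monovalent) → 0 H
Totals → C:7, H:4, I:1, N:1.

C7H4IN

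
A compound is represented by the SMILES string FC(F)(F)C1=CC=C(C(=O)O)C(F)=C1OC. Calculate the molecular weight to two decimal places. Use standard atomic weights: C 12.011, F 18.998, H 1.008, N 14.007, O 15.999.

First, the molecular formula is C9H6F4O3 (counting implicit H from valence).
  C: 9 × 12.011 = 108.099
  F: 4 × 18.998 = 75.992
  H: 6 × 1.008 = 6.048
  O: 3 × 15.999 = 47.997
Sum: 9×12.011 + 4×18.998 + 6×1.008 + 3×15.999 = 238.136 → 238.14 g/mol.

238.14 g/mol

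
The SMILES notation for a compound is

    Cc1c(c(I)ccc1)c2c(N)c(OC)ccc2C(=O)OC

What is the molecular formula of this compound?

C16H16INO3

Walk through each heavy atom and fill implicit hydrogens from standard valence (C 4, N 3, O 2, S 2, halogen 1); for lowercase aromatic atoms, an aromatic c carries 1 H when it has two neighbours and 0 H with three, and aromatic n carries 0 H:
  atom 1: C, bond orders sum to 1 (valence 4) → 3 H
  atom 2: aromatic c, 3 neighbours → 0 H
  atom 3: aromatic c, 3 neighbours → 0 H
  atom 4: aromatic c, 3 neighbours → 0 H
  atom 5: I (halogen, monovalent) → 0 H
  atom 6: aromatic c, 2 neighbours → 1 H
  atom 7: aromatic c, 2 neighbours → 1 H
  atom 8: aromatic c, 2 neighbours → 1 H
  atom 9: aromatic c, 3 neighbours → 0 H
  atom 10: aromatic c, 3 neighbours → 0 H
  atom 11: N, bond orders sum to 1 (valence 3) → 2 H
  atom 12: aromatic c, 3 neighbours → 0 H
  atom 13: O, bond orders sum to 2 (valence 2) → 0 H
  atom 14: C, bond orders sum to 1 (valence 4) → 3 H
  atom 15: aromatic c, 2 neighbours → 1 H
  atom 16: aromatic c, 2 neighbours → 1 H
  atom 17: aromatic c, 3 neighbours → 0 H
  atom 18: C, bond orders sum to 4 (valence 4) → 0 H
  atom 19: O, bond orders sum to 2 (valence 2) → 0 H
  atom 20: O, bond orders sum to 2 (valence 2) → 0 H
  atom 21: C, bond orders sum to 1 (valence 4) → 3 H
Totals → C:16, H:16, I:1, N:1, O:3.
In Hill order: C16H16INO3.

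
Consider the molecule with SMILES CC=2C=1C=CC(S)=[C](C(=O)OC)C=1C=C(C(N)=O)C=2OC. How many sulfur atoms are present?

Scan the SMILES for S atoms (remember two-letter symbols like Cl and Br are single atoms).
Sulfur count: 1.

1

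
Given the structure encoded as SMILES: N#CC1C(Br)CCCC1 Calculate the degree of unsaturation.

3

Molecular formula: C7H10BrN.
DoU = (2C + 2 + N − H − X) / 2, where X is the halogen count and O/S are ignored.
    = (2·7 + 2 + 1 − 10 − 1) / 2 = 6 / 2 = 3.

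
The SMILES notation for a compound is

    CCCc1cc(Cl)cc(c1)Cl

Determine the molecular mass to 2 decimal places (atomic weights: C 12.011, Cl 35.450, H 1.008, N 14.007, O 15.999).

189.08 g/mol

First, the molecular formula is C9H10Cl2 (counting implicit H from valence).
  C: 9 × 12.011 = 108.099
  Cl: 2 × 35.450 = 70.900
  H: 10 × 1.008 = 10.080
Sum: 9×12.011 + 2×35.450 + 10×1.008 = 189.079 → 189.08 g/mol.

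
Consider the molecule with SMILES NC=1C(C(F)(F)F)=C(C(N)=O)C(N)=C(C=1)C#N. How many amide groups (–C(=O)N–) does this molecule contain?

1

The amide motif appears at heavy-atom position 9 in the SMILES.
Other groups present: 1 nitrile, 2 primary amine.
Amide count: 1.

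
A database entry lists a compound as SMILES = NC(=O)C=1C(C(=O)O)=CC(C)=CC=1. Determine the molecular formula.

Walk through each heavy atom and fill implicit hydrogens from standard valence (C 4, N 3, O 2, S 2, halogen 1):
  atom 1: N, bond orders sum to 1 (valence 3) → 2 H
  atom 2: C, bond orders sum to 4 (valence 4) → 0 H
  atom 3: O, bond orders sum to 2 (valence 2) → 0 H
  atom 4: C, bond orders sum to 4 (valence 4) → 0 H
  atom 5: C, bond orders sum to 4 (valence 4) → 0 H
  atom 6: C, bond orders sum to 4 (valence 4) → 0 H
  atom 7: O, bond orders sum to 2 (valence 2) → 0 H
  atom 8: O, bond orders sum to 1 (valence 2) → 1 H
  atom 9: C, bond orders sum to 3 (valence 4) → 1 H
  atom 10: C, bond orders sum to 4 (valence 4) → 0 H
  atom 11: C, bond orders sum to 1 (valence 4) → 3 H
  atom 12: C, bond orders sum to 3 (valence 4) → 1 H
  atom 13: C, bond orders sum to 3 (valence 4) → 1 H
Totals → C:9, H:9, N:1, O:3.

C9H9NO3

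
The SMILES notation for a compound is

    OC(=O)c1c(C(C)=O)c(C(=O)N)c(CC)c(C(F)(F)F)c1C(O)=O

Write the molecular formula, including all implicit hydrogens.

C14H12F3NO6

Walk through each heavy atom and fill implicit hydrogens from standard valence (C 4, N 3, O 2, S 2, halogen 1); for lowercase aromatic atoms, an aromatic c carries 1 H when it has two neighbours and 0 H with three, and aromatic n carries 0 H:
  atom 1: O, bond orders sum to 1 (valence 2) → 1 H
  atom 2: C, bond orders sum to 4 (valence 4) → 0 H
  atom 3: O, bond orders sum to 2 (valence 2) → 0 H
  atom 4: aromatic c, 3 neighbours → 0 H
  atom 5: aromatic c, 3 neighbours → 0 H
  atom 6: C, bond orders sum to 4 (valence 4) → 0 H
  atom 7: C, bond orders sum to 1 (valence 4) → 3 H
  atom 8: O, bond orders sum to 2 (valence 2) → 0 H
  atom 9: aromatic c, 3 neighbours → 0 H
  atom 10: C, bond orders sum to 4 (valence 4) → 0 H
  atom 11: O, bond orders sum to 2 (valence 2) → 0 H
  atom 12: N, bond orders sum to 1 (valence 3) → 2 H
  atom 13: aromatic c, 3 neighbours → 0 H
  atom 14: C, bond orders sum to 2 (valence 4) → 2 H
  atom 15: C, bond orders sum to 1 (valence 4) → 3 H
  atom 16: aromatic c, 3 neighbours → 0 H
  atom 17: C, bond orders sum to 4 (valence 4) → 0 H
  atom 18: F (halogen, monovalent) → 0 H
  atom 19: F (halogen, monovalent) → 0 H
  atom 20: F (halogen, monovalent) → 0 H
  atom 21: aromatic c, 3 neighbours → 0 H
  atom 22: C, bond orders sum to 4 (valence 4) → 0 H
  atom 23: O, bond orders sum to 1 (valence 2) → 1 H
  atom 24: O, bond orders sum to 2 (valence 2) → 0 H
Totals → C:14, H:12, F:3, N:1, O:6.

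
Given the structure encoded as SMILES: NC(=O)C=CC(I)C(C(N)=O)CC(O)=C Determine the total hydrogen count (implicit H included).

13

Walk through each heavy atom and fill implicit hydrogens from standard valence (C 4, N 3, O 2, S 2, halogen 1):
  atom 1: N, bond orders sum to 1 (valence 3) → 2 H
  atom 2: C, bond orders sum to 4 (valence 4) → 0 H
  atom 3: O, bond orders sum to 2 (valence 2) → 0 H
  atom 4: C, bond orders sum to 3 (valence 4) → 1 H
  atom 5: C, bond orders sum to 3 (valence 4) → 1 H
  atom 6: C, bond orders sum to 3 (valence 4) → 1 H
  atom 7: I (halogen, monovalent) → 0 H
  atom 8: C, bond orders sum to 3 (valence 4) → 1 H
  atom 9: C, bond orders sum to 4 (valence 4) → 0 H
  atom 10: N, bond orders sum to 1 (valence 3) → 2 H
  atom 11: O, bond orders sum to 2 (valence 2) → 0 H
  atom 12: C, bond orders sum to 2 (valence 4) → 2 H
  atom 13: C, bond orders sum to 4 (valence 4) → 0 H
  atom 14: O, bond orders sum to 1 (valence 2) → 1 H
  atom 15: C, bond orders sum to 2 (valence 4) → 2 H
Total hydrogens: 13.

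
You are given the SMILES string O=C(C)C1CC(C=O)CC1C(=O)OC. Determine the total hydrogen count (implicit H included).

Walk through each heavy atom and fill implicit hydrogens from standard valence (C 4, N 3, O 2, S 2, halogen 1):
  atom 1: O, bond orders sum to 2 (valence 2) → 0 H
  atom 2: C, bond orders sum to 4 (valence 4) → 0 H
  atom 3: C, bond orders sum to 1 (valence 4) → 3 H
  atom 4: C, bond orders sum to 3 (valence 4) → 1 H
  atom 5: C, bond orders sum to 2 (valence 4) → 2 H
  atom 6: C, bond orders sum to 3 (valence 4) → 1 H
  atom 7: C, bond orders sum to 3 (valence 4) → 1 H
  atom 8: O, bond orders sum to 2 (valence 2) → 0 H
  atom 9: C, bond orders sum to 2 (valence 4) → 2 H
  atom 10: C, bond orders sum to 3 (valence 4) → 1 H
  atom 11: C, bond orders sum to 4 (valence 4) → 0 H
  atom 12: O, bond orders sum to 2 (valence 2) → 0 H
  atom 13: O, bond orders sum to 2 (valence 2) → 0 H
  atom 14: C, bond orders sum to 1 (valence 4) → 3 H
Total hydrogens: 14.

14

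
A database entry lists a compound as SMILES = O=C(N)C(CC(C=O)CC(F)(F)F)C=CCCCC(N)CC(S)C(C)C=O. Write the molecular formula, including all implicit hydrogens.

C18H29F3N2O3S

Walk through each heavy atom and fill implicit hydrogens from standard valence (C 4, N 3, O 2, S 2, halogen 1):
  atom 1: O, bond orders sum to 2 (valence 2) → 0 H
  atom 2: C, bond orders sum to 4 (valence 4) → 0 H
  atom 3: N, bond orders sum to 1 (valence 3) → 2 H
  atom 4: C, bond orders sum to 3 (valence 4) → 1 H
  atom 5: C, bond orders sum to 2 (valence 4) → 2 H
  atom 6: C, bond orders sum to 3 (valence 4) → 1 H
  atom 7: C, bond orders sum to 3 (valence 4) → 1 H
  atom 8: O, bond orders sum to 2 (valence 2) → 0 H
  atom 9: C, bond orders sum to 2 (valence 4) → 2 H
  atom 10: C, bond orders sum to 4 (valence 4) → 0 H
  atom 11: F (halogen, monovalent) → 0 H
  atom 12: F (halogen, monovalent) → 0 H
  atom 13: F (halogen, monovalent) → 0 H
  atom 14: C, bond orders sum to 3 (valence 4) → 1 H
  atom 15: C, bond orders sum to 3 (valence 4) → 1 H
  atom 16: C, bond orders sum to 2 (valence 4) → 2 H
  atom 17: C, bond orders sum to 2 (valence 4) → 2 H
  atom 18: C, bond orders sum to 2 (valence 4) → 2 H
  atom 19: C, bond orders sum to 3 (valence 4) → 1 H
  atom 20: N, bond orders sum to 1 (valence 3) → 2 H
  atom 21: C, bond orders sum to 2 (valence 4) → 2 H
  atom 22: C, bond orders sum to 3 (valence 4) → 1 H
  atom 23: S, bond orders sum to 1 (valence 2) → 1 H
  atom 24: C, bond orders sum to 3 (valence 4) → 1 H
  atom 25: C, bond orders sum to 1 (valence 4) → 3 H
  atom 26: C, bond orders sum to 3 (valence 4) → 1 H
  atom 27: O, bond orders sum to 2 (valence 2) → 0 H
Totals → C:18, H:29, F:3, N:2, O:3, S:1.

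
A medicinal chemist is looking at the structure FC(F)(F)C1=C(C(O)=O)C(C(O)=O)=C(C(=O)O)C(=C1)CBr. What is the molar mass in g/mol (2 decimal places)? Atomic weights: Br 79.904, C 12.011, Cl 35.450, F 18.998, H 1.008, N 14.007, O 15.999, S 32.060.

371.06 g/mol

First, the molecular formula is C11H6BrF3O6 (counting implicit H from valence).
  Br: 1 × 79.904 = 79.904
  C: 11 × 12.011 = 132.121
  F: 3 × 18.998 = 56.994
  H: 6 × 1.008 = 6.048
  O: 6 × 15.999 = 95.994
Sum: 1×79.904 + 11×12.011 + 3×18.998 + 6×1.008 + 6×15.999 = 371.061 → 371.06 g/mol.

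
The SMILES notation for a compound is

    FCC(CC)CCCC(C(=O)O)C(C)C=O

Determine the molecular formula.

C12H21FO3

Walk through each heavy atom and fill implicit hydrogens from standard valence (C 4, N 3, O 2, S 2, halogen 1):
  atom 1: F (halogen, monovalent) → 0 H
  atom 2: C, bond orders sum to 2 (valence 4) → 2 H
  atom 3: C, bond orders sum to 3 (valence 4) → 1 H
  atom 4: C, bond orders sum to 2 (valence 4) → 2 H
  atom 5: C, bond orders sum to 1 (valence 4) → 3 H
  atom 6: C, bond orders sum to 2 (valence 4) → 2 H
  atom 7: C, bond orders sum to 2 (valence 4) → 2 H
  atom 8: C, bond orders sum to 2 (valence 4) → 2 H
  atom 9: C, bond orders sum to 3 (valence 4) → 1 H
  atom 10: C, bond orders sum to 4 (valence 4) → 0 H
  atom 11: O, bond orders sum to 2 (valence 2) → 0 H
  atom 12: O, bond orders sum to 1 (valence 2) → 1 H
  atom 13: C, bond orders sum to 3 (valence 4) → 1 H
  atom 14: C, bond orders sum to 1 (valence 4) → 3 H
  atom 15: C, bond orders sum to 3 (valence 4) → 1 H
  atom 16: O, bond orders sum to 2 (valence 2) → 0 H
Totals → C:12, H:21, F:1, O:3.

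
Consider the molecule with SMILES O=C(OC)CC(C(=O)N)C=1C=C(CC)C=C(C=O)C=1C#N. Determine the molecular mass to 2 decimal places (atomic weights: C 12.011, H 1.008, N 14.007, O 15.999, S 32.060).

288.30 g/mol

First, the molecular formula is C15H16N2O4 (counting implicit H from valence).
  C: 15 × 12.011 = 180.165
  H: 16 × 1.008 = 16.128
  N: 2 × 14.007 = 28.014
  O: 4 × 15.999 = 63.996
Sum: 15×12.011 + 16×1.008 + 2×14.007 + 4×15.999 = 288.303 → 288.30 g/mol.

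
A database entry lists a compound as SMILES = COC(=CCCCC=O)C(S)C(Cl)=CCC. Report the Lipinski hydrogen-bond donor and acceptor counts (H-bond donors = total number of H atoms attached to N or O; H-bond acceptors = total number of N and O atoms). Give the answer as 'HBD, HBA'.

Donors: find every N or O and count the H atoms it carries.
  atom 2 (O): bond orders sum to 2 → 0 H
  atom 9 (O): bond orders sum to 2 → 0 H
Lipinski HBD = 0.
Acceptors: N atoms = 0, O atoms = 2 → HBA = 2.

0, 2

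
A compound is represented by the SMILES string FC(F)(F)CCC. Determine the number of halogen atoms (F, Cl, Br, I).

Halogen atoms appear at heavy-atom positions 1, 3, 4 (3×F).
Halogen count: 3.

3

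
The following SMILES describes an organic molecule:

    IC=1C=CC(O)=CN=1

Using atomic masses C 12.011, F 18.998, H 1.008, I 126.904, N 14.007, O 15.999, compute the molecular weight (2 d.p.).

221.00 g/mol

First, the molecular formula is C5H4INO (counting implicit H from valence).
  C: 5 × 12.011 = 60.055
  H: 4 × 1.008 = 4.032
  I: 1 × 126.904 = 126.904
  N: 1 × 14.007 = 14.007
  O: 1 × 15.999 = 15.999
Sum: 5×12.011 + 4×1.008 + 1×126.904 + 1×14.007 + 1×15.999 = 220.997 → 221.00 g/mol.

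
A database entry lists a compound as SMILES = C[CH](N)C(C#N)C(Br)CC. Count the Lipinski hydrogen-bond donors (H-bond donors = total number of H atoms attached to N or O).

2

Donors: find every N or O and count the H atoms it carries.
  atom 3 (N): bond orders sum to 1 → 2 H
  atom 6 (N): bond orders sum to 3 → 0 H
Lipinski HBD = 2.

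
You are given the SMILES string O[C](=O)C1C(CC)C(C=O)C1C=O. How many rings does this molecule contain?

1

In SMILES, each pair of matching ring-closure digits denotes one ring-closing bond; the number of such bonds equals the number of independent rings.
Ring-closure bonds here: 1.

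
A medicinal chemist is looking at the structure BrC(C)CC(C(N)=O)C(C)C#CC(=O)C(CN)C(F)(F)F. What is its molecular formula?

C13H18BrF3N2O2

Walk through each heavy atom and fill implicit hydrogens from standard valence (C 4, N 3, O 2, S 2, halogen 1):
  atom 1: Br (halogen, monovalent) → 0 H
  atom 2: C, bond orders sum to 3 (valence 4) → 1 H
  atom 3: C, bond orders sum to 1 (valence 4) → 3 H
  atom 4: C, bond orders sum to 2 (valence 4) → 2 H
  atom 5: C, bond orders sum to 3 (valence 4) → 1 H
  atom 6: C, bond orders sum to 4 (valence 4) → 0 H
  atom 7: N, bond orders sum to 1 (valence 3) → 2 H
  atom 8: O, bond orders sum to 2 (valence 2) → 0 H
  atom 9: C, bond orders sum to 3 (valence 4) → 1 H
  atom 10: C, bond orders sum to 1 (valence 4) → 3 H
  atom 11: C, bond orders sum to 4 (valence 4) → 0 H
  atom 12: C, bond orders sum to 4 (valence 4) → 0 H
  atom 13: C, bond orders sum to 4 (valence 4) → 0 H
  atom 14: O, bond orders sum to 2 (valence 2) → 0 H
  atom 15: C, bond orders sum to 3 (valence 4) → 1 H
  atom 16: C, bond orders sum to 2 (valence 4) → 2 H
  atom 17: N, bond orders sum to 1 (valence 3) → 2 H
  atom 18: C, bond orders sum to 4 (valence 4) → 0 H
  atom 19: F (halogen, monovalent) → 0 H
  atom 20: F (halogen, monovalent) → 0 H
  atom 21: F (halogen, monovalent) → 0 H
Totals → C:13, H:18, Br:1, F:3, N:2, O:2.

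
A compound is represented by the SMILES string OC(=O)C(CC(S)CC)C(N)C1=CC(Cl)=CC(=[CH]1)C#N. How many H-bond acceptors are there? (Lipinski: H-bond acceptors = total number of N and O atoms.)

N atoms: 2; O atoms: 2.
Lipinski HBA = 2 + 2 = 4.

4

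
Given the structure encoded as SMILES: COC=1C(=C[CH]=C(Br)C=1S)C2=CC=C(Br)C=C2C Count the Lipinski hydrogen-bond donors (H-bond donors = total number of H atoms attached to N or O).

Donors: find every N or O and count the H atoms it carries.
  atom 2 (O): bond orders sum to 2 → 0 H
Lipinski HBD = 0.

0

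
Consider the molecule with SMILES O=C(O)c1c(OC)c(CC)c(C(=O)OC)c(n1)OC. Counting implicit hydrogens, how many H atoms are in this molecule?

15

Walk through each heavy atom and fill implicit hydrogens from standard valence (C 4, N 3, O 2, S 2, halogen 1); for lowercase aromatic atoms, an aromatic c carries 1 H when it has two neighbours and 0 H with three, and aromatic n carries 0 H:
  atom 1: O, bond orders sum to 2 (valence 2) → 0 H
  atom 2: C, bond orders sum to 4 (valence 4) → 0 H
  atom 3: O, bond orders sum to 1 (valence 2) → 1 H
  atom 4: aromatic c, 3 neighbours → 0 H
  atom 5: aromatic c, 3 neighbours → 0 H
  atom 6: O, bond orders sum to 2 (valence 2) → 0 H
  atom 7: C, bond orders sum to 1 (valence 4) → 3 H
  atom 8: aromatic c, 3 neighbours → 0 H
  atom 9: C, bond orders sum to 2 (valence 4) → 2 H
  atom 10: C, bond orders sum to 1 (valence 4) → 3 H
  atom 11: aromatic c, 3 neighbours → 0 H
  atom 12: C, bond orders sum to 4 (valence 4) → 0 H
  atom 13: O, bond orders sum to 2 (valence 2) → 0 H
  atom 14: O, bond orders sum to 2 (valence 2) → 0 H
  atom 15: C, bond orders sum to 1 (valence 4) → 3 H
  atom 16: aromatic c, 3 neighbours → 0 H
  atom 17: aromatic n, 2 neighbours → 0 H
  atom 18: O, bond orders sum to 2 (valence 2) → 0 H
  atom 19: C, bond orders sum to 1 (valence 4) → 3 H
Total hydrogens: 15.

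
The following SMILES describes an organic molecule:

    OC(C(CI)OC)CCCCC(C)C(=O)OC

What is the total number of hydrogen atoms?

Walk through each heavy atom and fill implicit hydrogens from standard valence (C 4, N 3, O 2, S 2, halogen 1):
  atom 1: O, bond orders sum to 1 (valence 2) → 1 H
  atom 2: C, bond orders sum to 3 (valence 4) → 1 H
  atom 3: C, bond orders sum to 3 (valence 4) → 1 H
  atom 4: C, bond orders sum to 2 (valence 4) → 2 H
  atom 5: I (halogen, monovalent) → 0 H
  atom 6: O, bond orders sum to 2 (valence 2) → 0 H
  atom 7: C, bond orders sum to 1 (valence 4) → 3 H
  atom 8: C, bond orders sum to 2 (valence 4) → 2 H
  atom 9: C, bond orders sum to 2 (valence 4) → 2 H
  atom 10: C, bond orders sum to 2 (valence 4) → 2 H
  atom 11: C, bond orders sum to 2 (valence 4) → 2 H
  atom 12: C, bond orders sum to 3 (valence 4) → 1 H
  atom 13: C, bond orders sum to 1 (valence 4) → 3 H
  atom 14: C, bond orders sum to 4 (valence 4) → 0 H
  atom 15: O, bond orders sum to 2 (valence 2) → 0 H
  atom 16: O, bond orders sum to 2 (valence 2) → 0 H
  atom 17: C, bond orders sum to 1 (valence 4) → 3 H
Total hydrogens: 23.

23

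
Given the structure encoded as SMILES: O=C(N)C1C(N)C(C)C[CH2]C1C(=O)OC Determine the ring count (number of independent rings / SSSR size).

1

In SMILES, each pair of matching ring-closure digits denotes one ring-closing bond; the number of such bonds equals the number of independent rings.
Ring-closure bonds here: 1.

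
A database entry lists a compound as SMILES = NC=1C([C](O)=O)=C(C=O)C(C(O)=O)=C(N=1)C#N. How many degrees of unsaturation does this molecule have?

9

Degree of unsaturation = (number of rings) + (number of π bonds).
Ring closures in the SMILES: 1.
π bonds: 6 double bonds (each 1 DoU), 1 triple bond (each 2 DoU) → 8 DoU from unsaturation.
Total DoU = 1 + 8 = 9.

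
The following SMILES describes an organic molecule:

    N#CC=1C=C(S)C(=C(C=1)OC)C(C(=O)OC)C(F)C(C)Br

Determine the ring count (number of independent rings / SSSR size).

1

In SMILES, each pair of matching ring-closure digits denotes one ring-closing bond; the number of such bonds equals the number of independent rings.
Ring-closure bonds here: 1.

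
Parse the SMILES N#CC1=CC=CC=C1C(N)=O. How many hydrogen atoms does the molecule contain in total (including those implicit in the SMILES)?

6

Walk through each heavy atom and fill implicit hydrogens from standard valence (C 4, N 3, O 2, S 2, halogen 1):
  atom 1: N, bond orders sum to 3 (valence 3) → 0 H
  atom 2: C, bond orders sum to 4 (valence 4) → 0 H
  atom 3: C, bond orders sum to 4 (valence 4) → 0 H
  atom 4: C, bond orders sum to 3 (valence 4) → 1 H
  atom 5: C, bond orders sum to 3 (valence 4) → 1 H
  atom 6: C, bond orders sum to 3 (valence 4) → 1 H
  atom 7: C, bond orders sum to 3 (valence 4) → 1 H
  atom 8: C, bond orders sum to 4 (valence 4) → 0 H
  atom 9: C, bond orders sum to 4 (valence 4) → 0 H
  atom 10: N, bond orders sum to 1 (valence 3) → 2 H
  atom 11: O, bond orders sum to 2 (valence 2) → 0 H
Total hydrogens: 6.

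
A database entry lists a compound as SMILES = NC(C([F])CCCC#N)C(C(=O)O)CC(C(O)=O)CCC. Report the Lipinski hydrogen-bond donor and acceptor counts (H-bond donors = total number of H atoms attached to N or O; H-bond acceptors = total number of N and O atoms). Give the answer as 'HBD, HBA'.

Donors: find every N or O and count the H atoms it carries.
  atom 1 (N): bond orders sum to 1 → 2 H
  atom 9 (N): bond orders sum to 3 → 0 H
  atom 12 (O): bond orders sum to 2 → 0 H
  atom 13 (O): bond orders sum to 1 → 1 H
  atom 17 (O): bond orders sum to 1 → 1 H
  atom 18 (O): bond orders sum to 2 → 0 H
Lipinski HBD = 4.
Acceptors: N atoms = 2, O atoms = 4 → HBA = 6.

4, 6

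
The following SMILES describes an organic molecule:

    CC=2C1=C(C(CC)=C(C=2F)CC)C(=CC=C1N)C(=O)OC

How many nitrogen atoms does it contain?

1

Scan the SMILES for N atoms (remember two-letter symbols like Cl and Br are single atoms).
Nitrogen count: 1.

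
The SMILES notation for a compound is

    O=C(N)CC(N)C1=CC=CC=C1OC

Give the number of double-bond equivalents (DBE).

Degree of unsaturation = (number of rings) + (number of π bonds).
Ring closures in the SMILES: 1.
π bonds: 4 double bonds (each 1 DoU) → 4 DoU from unsaturation.
Total DoU = 1 + 4 = 5.

5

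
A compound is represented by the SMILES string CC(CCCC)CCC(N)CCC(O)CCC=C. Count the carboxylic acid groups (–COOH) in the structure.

Scan the SMILES for the carboxylic acid motif — none present.
Groups that are present: 1 alkene, 1 hydroxyl, 1 primary amine.

0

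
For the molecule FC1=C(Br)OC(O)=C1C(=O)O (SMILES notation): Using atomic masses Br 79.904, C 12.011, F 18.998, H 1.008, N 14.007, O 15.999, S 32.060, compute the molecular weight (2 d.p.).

First, the molecular formula is C5H2BrFO4 (counting implicit H from valence).
  Br: 1 × 79.904 = 79.904
  C: 5 × 12.011 = 60.055
  F: 1 × 18.998 = 18.998
  H: 2 × 1.008 = 2.016
  O: 4 × 15.999 = 63.996
Sum: 1×79.904 + 5×12.011 + 1×18.998 + 2×1.008 + 4×15.999 = 224.969 → 224.97 g/mol.

224.97 g/mol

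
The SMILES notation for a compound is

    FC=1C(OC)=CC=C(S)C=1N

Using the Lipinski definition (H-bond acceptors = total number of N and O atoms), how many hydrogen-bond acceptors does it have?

2

N atoms: 1; O atoms: 1.
Lipinski HBA = 1 + 1 = 2.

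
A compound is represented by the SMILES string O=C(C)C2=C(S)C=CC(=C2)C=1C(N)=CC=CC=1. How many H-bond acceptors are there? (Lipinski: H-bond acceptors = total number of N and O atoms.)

N atoms: 1; O atoms: 1.
Lipinski HBA = 1 + 1 = 2.

2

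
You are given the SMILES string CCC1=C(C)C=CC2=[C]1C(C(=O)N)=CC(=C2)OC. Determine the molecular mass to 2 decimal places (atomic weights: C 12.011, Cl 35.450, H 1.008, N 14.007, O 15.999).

First, the molecular formula is C15H17NO2 (counting implicit H from valence).
  C: 15 × 12.011 = 180.165
  H: 17 × 1.008 = 17.136
  N: 1 × 14.007 = 14.007
  O: 2 × 15.999 = 31.998
Sum: 15×12.011 + 17×1.008 + 1×14.007 + 2×15.999 = 243.306 → 243.31 g/mol.

243.31 g/mol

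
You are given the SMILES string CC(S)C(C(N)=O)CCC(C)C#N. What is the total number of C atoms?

9

Count every carbon token in the SMILES (each C, including those in ring-closure positions and inside branches).
Carbon count: 9.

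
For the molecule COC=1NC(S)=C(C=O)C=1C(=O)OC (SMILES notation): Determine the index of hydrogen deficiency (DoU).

Degree of unsaturation = (number of rings) + (number of π bonds).
Ring closures in the SMILES: 1.
π bonds: 4 double bonds (each 1 DoU) → 4 DoU from unsaturation.
Total DoU = 1 + 4 = 5.

5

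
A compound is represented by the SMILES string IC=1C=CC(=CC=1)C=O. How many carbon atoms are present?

7

Count every carbon token in the SMILES (each C, including those in ring-closure positions and inside branches).
Carbon count: 7.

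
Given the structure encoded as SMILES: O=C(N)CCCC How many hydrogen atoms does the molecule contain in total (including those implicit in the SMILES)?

Walk through each heavy atom and fill implicit hydrogens from standard valence (C 4, N 3, O 2, S 2, halogen 1):
  atom 1: O, bond orders sum to 2 (valence 2) → 0 H
  atom 2: C, bond orders sum to 4 (valence 4) → 0 H
  atom 3: N, bond orders sum to 1 (valence 3) → 2 H
  atom 4: C, bond orders sum to 2 (valence 4) → 2 H
  atom 5: C, bond orders sum to 2 (valence 4) → 2 H
  atom 6: C, bond orders sum to 2 (valence 4) → 2 H
  atom 7: C, bond orders sum to 1 (valence 4) → 3 H
Total hydrogens: 11.

11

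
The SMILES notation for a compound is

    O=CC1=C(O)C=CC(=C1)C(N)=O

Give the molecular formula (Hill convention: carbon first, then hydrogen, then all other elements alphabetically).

C8H7NO3

Walk through each heavy atom and fill implicit hydrogens from standard valence (C 4, N 3, O 2, S 2, halogen 1):
  atom 1: O, bond orders sum to 2 (valence 2) → 0 H
  atom 2: C, bond orders sum to 3 (valence 4) → 1 H
  atom 3: C, bond orders sum to 4 (valence 4) → 0 H
  atom 4: C, bond orders sum to 4 (valence 4) → 0 H
  atom 5: O, bond orders sum to 1 (valence 2) → 1 H
  atom 6: C, bond orders sum to 3 (valence 4) → 1 H
  atom 7: C, bond orders sum to 3 (valence 4) → 1 H
  atom 8: C, bond orders sum to 4 (valence 4) → 0 H
  atom 9: C, bond orders sum to 3 (valence 4) → 1 H
  atom 10: C, bond orders sum to 4 (valence 4) → 0 H
  atom 11: N, bond orders sum to 1 (valence 3) → 2 H
  atom 12: O, bond orders sum to 2 (valence 2) → 0 H
Totals → C:8, H:7, N:1, O:3.
In Hill order: C8H7NO3.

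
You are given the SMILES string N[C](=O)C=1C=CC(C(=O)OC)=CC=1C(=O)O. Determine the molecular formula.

Walk through each heavy atom and fill implicit hydrogens from standard valence (C 4, N 3, O 2, S 2, halogen 1):
  atom 1: N, bond orders sum to 1 (valence 3) → 2 H
  atom 2: C with explicit H count 0
  atom 3: O, bond orders sum to 2 (valence 2) → 0 H
  atom 4: C, bond orders sum to 4 (valence 4) → 0 H
  atom 5: C, bond orders sum to 3 (valence 4) → 1 H
  atom 6: C, bond orders sum to 3 (valence 4) → 1 H
  atom 7: C, bond orders sum to 4 (valence 4) → 0 H
  atom 8: C, bond orders sum to 4 (valence 4) → 0 H
  atom 9: O, bond orders sum to 2 (valence 2) → 0 H
  atom 10: O, bond orders sum to 2 (valence 2) → 0 H
  atom 11: C, bond orders sum to 1 (valence 4) → 3 H
  atom 12: C, bond orders sum to 3 (valence 4) → 1 H
  atom 13: C, bond orders sum to 4 (valence 4) → 0 H
  atom 14: C, bond orders sum to 4 (valence 4) → 0 H
  atom 15: O, bond orders sum to 2 (valence 2) → 0 H
  atom 16: O, bond orders sum to 1 (valence 2) → 1 H
Totals → C:10, H:9, N:1, O:5.
In Hill order: C10H9NO5.

C10H9NO5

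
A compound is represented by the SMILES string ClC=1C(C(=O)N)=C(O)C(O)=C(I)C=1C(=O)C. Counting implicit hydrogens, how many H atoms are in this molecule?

Walk through each heavy atom and fill implicit hydrogens from standard valence (C 4, N 3, O 2, S 2, halogen 1):
  atom 1: Cl (halogen, monovalent) → 0 H
  atom 2: C, bond orders sum to 4 (valence 4) → 0 H
  atom 3: C, bond orders sum to 4 (valence 4) → 0 H
  atom 4: C, bond orders sum to 4 (valence 4) → 0 H
  atom 5: O, bond orders sum to 2 (valence 2) → 0 H
  atom 6: N, bond orders sum to 1 (valence 3) → 2 H
  atom 7: C, bond orders sum to 4 (valence 4) → 0 H
  atom 8: O, bond orders sum to 1 (valence 2) → 1 H
  atom 9: C, bond orders sum to 4 (valence 4) → 0 H
  atom 10: O, bond orders sum to 1 (valence 2) → 1 H
  atom 11: C, bond orders sum to 4 (valence 4) → 0 H
  atom 12: I (halogen, monovalent) → 0 H
  atom 13: C, bond orders sum to 4 (valence 4) → 0 H
  atom 14: C, bond orders sum to 4 (valence 4) → 0 H
  atom 15: O, bond orders sum to 2 (valence 2) → 0 H
  atom 16: C, bond orders sum to 1 (valence 4) → 3 H
Total hydrogens: 7.

7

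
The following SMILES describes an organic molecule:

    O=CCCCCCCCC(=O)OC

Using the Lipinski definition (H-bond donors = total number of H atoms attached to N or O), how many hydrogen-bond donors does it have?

Donors: find every N or O and count the H atoms it carries.
  atom 1 (O): bond orders sum to 2 → 0 H
  atom 11 (O): bond orders sum to 2 → 0 H
  atom 12 (O): bond orders sum to 2 → 0 H
Lipinski HBD = 0.

0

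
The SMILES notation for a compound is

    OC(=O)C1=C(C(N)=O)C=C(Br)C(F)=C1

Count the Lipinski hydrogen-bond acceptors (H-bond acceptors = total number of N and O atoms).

N atoms: 1; O atoms: 3.
Lipinski HBA = 1 + 3 = 4.

4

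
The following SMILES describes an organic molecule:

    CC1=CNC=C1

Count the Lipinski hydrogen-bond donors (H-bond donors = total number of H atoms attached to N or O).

1

Donors: find every N or O and count the H atoms it carries.
  atom 4 (N): bond orders sum to 2 → 1 H
Lipinski HBD = 1.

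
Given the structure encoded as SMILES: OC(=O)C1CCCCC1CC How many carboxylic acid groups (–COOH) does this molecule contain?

1

The carboxylic acid motif appears at heavy-atom position 2 in the SMILES.
Carboxylic acid count: 1.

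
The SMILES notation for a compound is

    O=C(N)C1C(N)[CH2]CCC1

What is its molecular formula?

C7H14N2O

Walk through each heavy atom and fill implicit hydrogens from standard valence (C 4, N 3, O 2, S 2, halogen 1):
  atom 1: O, bond orders sum to 2 (valence 2) → 0 H
  atom 2: C, bond orders sum to 4 (valence 4) → 0 H
  atom 3: N, bond orders sum to 1 (valence 3) → 2 H
  atom 4: C, bond orders sum to 3 (valence 4) → 1 H
  atom 5: C, bond orders sum to 3 (valence 4) → 1 H
  atom 6: N, bond orders sum to 1 (valence 3) → 2 H
  atom 7: C with explicit H count 2
  atom 8: C, bond orders sum to 2 (valence 4) → 2 H
  atom 9: C, bond orders sum to 2 (valence 4) → 2 H
  atom 10: C, bond orders sum to 2 (valence 4) → 2 H
Totals → C:7, H:14, N:2, O:1.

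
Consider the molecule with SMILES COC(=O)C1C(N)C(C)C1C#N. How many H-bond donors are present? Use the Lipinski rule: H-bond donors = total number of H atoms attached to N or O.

Donors: find every N or O and count the H atoms it carries.
  atom 2 (O): bond orders sum to 2 → 0 H
  atom 4 (O): bond orders sum to 2 → 0 H
  atom 7 (N): bond orders sum to 1 → 2 H
  atom 12 (N): bond orders sum to 3 → 0 H
Lipinski HBD = 2.

2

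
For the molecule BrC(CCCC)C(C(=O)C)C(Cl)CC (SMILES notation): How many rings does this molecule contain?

0

In SMILES, each pair of matching ring-closure digits denotes one ring-closing bond; the number of such bonds equals the number of independent rings.
Ring-closure bonds here: 0.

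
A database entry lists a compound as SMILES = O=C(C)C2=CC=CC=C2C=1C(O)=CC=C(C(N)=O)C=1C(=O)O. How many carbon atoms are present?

Count every carbon token in the SMILES (each C, including those in ring-closure positions and inside branches).
Carbon count: 16.

16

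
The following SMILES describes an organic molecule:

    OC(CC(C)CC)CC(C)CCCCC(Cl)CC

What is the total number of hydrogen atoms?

Walk through each heavy atom and fill implicit hydrogens from standard valence (C 4, N 3, O 2, S 2, halogen 1):
  atom 1: O, bond orders sum to 1 (valence 2) → 1 H
  atom 2: C, bond orders sum to 3 (valence 4) → 1 H
  atom 3: C, bond orders sum to 2 (valence 4) → 2 H
  atom 4: C, bond orders sum to 3 (valence 4) → 1 H
  atom 5: C, bond orders sum to 1 (valence 4) → 3 H
  atom 6: C, bond orders sum to 2 (valence 4) → 2 H
  atom 7: C, bond orders sum to 1 (valence 4) → 3 H
  atom 8: C, bond orders sum to 2 (valence 4) → 2 H
  atom 9: C, bond orders sum to 3 (valence 4) → 1 H
  atom 10: C, bond orders sum to 1 (valence 4) → 3 H
  atom 11: C, bond orders sum to 2 (valence 4) → 2 H
  atom 12: C, bond orders sum to 2 (valence 4) → 2 H
  atom 13: C, bond orders sum to 2 (valence 4) → 2 H
  atom 14: C, bond orders sum to 2 (valence 4) → 2 H
  atom 15: C, bond orders sum to 3 (valence 4) → 1 H
  atom 16: Cl (halogen, monovalent) → 0 H
  atom 17: C, bond orders sum to 2 (valence 4) → 2 H
  atom 18: C, bond orders sum to 1 (valence 4) → 3 H
Total hydrogens: 33.

33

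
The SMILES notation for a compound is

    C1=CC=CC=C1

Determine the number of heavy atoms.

6

Every atom symbol written in the SMILES (organic subset) is one heavy atom; implicit H are not written.
Heavy atoms by element → C:6.
Total: 6.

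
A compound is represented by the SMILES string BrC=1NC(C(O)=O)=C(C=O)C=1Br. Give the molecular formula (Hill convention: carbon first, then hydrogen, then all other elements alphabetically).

C6H3Br2NO3

Walk through each heavy atom and fill implicit hydrogens from standard valence (C 4, N 3, O 2, S 2, halogen 1):
  atom 1: Br (halogen, monovalent) → 0 H
  atom 2: C, bond orders sum to 4 (valence 4) → 0 H
  atom 3: N, bond orders sum to 2 (valence 3) → 1 H
  atom 4: C, bond orders sum to 4 (valence 4) → 0 H
  atom 5: C, bond orders sum to 4 (valence 4) → 0 H
  atom 6: O, bond orders sum to 1 (valence 2) → 1 H
  atom 7: O, bond orders sum to 2 (valence 2) → 0 H
  atom 8: C, bond orders sum to 4 (valence 4) → 0 H
  atom 9: C, bond orders sum to 3 (valence 4) → 1 H
  atom 10: O, bond orders sum to 2 (valence 2) → 0 H
  atom 11: C, bond orders sum to 4 (valence 4) → 0 H
  atom 12: Br (halogen, monovalent) → 0 H
Totals → C:6, H:3, Br:2, N:1, O:3.
In Hill order: C6H3Br2NO3.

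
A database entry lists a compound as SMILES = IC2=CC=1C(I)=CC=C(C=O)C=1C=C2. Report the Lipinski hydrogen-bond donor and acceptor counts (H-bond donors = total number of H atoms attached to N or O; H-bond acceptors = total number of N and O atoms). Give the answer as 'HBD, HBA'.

Donors: find every N or O and count the H atoms it carries.
  atom 11 (O): bond orders sum to 2 → 0 H
Lipinski HBD = 0.
Acceptors: N atoms = 0, O atoms = 1 → HBA = 1.

0, 1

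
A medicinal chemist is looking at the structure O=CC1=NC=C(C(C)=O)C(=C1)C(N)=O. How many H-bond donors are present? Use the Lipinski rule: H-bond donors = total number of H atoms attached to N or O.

2

Donors: find every N or O and count the H atoms it carries.
  atom 1 (O): bond orders sum to 2 → 0 H
  atom 4 (N): bond orders sum to 3 → 0 H
  atom 9 (O): bond orders sum to 2 → 0 H
  atom 13 (N): bond orders sum to 1 → 2 H
  atom 14 (O): bond orders sum to 2 → 0 H
Lipinski HBD = 2.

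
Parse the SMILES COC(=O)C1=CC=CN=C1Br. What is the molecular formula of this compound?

Walk through each heavy atom and fill implicit hydrogens from standard valence (C 4, N 3, O 2, S 2, halogen 1):
  atom 1: C, bond orders sum to 1 (valence 4) → 3 H
  atom 2: O, bond orders sum to 2 (valence 2) → 0 H
  atom 3: C, bond orders sum to 4 (valence 4) → 0 H
  atom 4: O, bond orders sum to 2 (valence 2) → 0 H
  atom 5: C, bond orders sum to 4 (valence 4) → 0 H
  atom 6: C, bond orders sum to 3 (valence 4) → 1 H
  atom 7: C, bond orders sum to 3 (valence 4) → 1 H
  atom 8: C, bond orders sum to 3 (valence 4) → 1 H
  atom 9: N, bond orders sum to 3 (valence 3) → 0 H
  atom 10: C, bond orders sum to 4 (valence 4) → 0 H
  atom 11: Br (halogen, monovalent) → 0 H
Totals → C:7, H:6, Br:1, N:1, O:2.
In Hill order: C7H6BrNO2.

C7H6BrNO2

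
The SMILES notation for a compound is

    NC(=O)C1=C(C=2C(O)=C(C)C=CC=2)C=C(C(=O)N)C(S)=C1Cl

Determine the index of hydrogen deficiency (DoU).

Degree of unsaturation = (number of rings) + (number of π bonds).
Ring closures in the SMILES: 2.
π bonds: 8 double bonds (each 1 DoU) → 8 DoU from unsaturation.
Total DoU = 2 + 8 = 10.

10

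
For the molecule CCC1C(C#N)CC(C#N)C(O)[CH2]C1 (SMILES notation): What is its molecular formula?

C11H16N2O

Walk through each heavy atom and fill implicit hydrogens from standard valence (C 4, N 3, O 2, S 2, halogen 1):
  atom 1: C, bond orders sum to 1 (valence 4) → 3 H
  atom 2: C, bond orders sum to 2 (valence 4) → 2 H
  atom 3: C, bond orders sum to 3 (valence 4) → 1 H
  atom 4: C, bond orders sum to 3 (valence 4) → 1 H
  atom 5: C, bond orders sum to 4 (valence 4) → 0 H
  atom 6: N, bond orders sum to 3 (valence 3) → 0 H
  atom 7: C, bond orders sum to 2 (valence 4) → 2 H
  atom 8: C, bond orders sum to 3 (valence 4) → 1 H
  atom 9: C, bond orders sum to 4 (valence 4) → 0 H
  atom 10: N, bond orders sum to 3 (valence 3) → 0 H
  atom 11: C, bond orders sum to 3 (valence 4) → 1 H
  atom 12: O, bond orders sum to 1 (valence 2) → 1 H
  atom 13: C with explicit H count 2
  atom 14: C, bond orders sum to 2 (valence 4) → 2 H
Totals → C:11, H:16, N:2, O:1.
In Hill order: C11H16N2O.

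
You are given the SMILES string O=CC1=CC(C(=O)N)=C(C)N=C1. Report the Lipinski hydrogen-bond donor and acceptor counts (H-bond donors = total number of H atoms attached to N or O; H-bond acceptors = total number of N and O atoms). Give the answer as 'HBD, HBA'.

2, 4

Donors: find every N or O and count the H atoms it carries.
  atom 1 (O): bond orders sum to 2 → 0 H
  atom 7 (O): bond orders sum to 2 → 0 H
  atom 8 (N): bond orders sum to 1 → 2 H
  atom 11 (N): bond orders sum to 3 → 0 H
Lipinski HBD = 2.
Acceptors: N atoms = 2, O atoms = 2 → HBA = 4.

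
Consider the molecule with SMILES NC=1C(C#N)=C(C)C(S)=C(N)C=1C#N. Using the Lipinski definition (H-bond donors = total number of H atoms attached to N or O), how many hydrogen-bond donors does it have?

4

Donors: find every N or O and count the H atoms it carries.
  atom 1 (N): bond orders sum to 1 → 2 H
  atom 5 (N): bond orders sum to 3 → 0 H
  atom 11 (N): bond orders sum to 1 → 2 H
  atom 14 (N): bond orders sum to 3 → 0 H
Lipinski HBD = 4.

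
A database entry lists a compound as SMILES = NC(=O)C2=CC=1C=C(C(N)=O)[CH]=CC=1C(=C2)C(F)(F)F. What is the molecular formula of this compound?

Walk through each heavy atom and fill implicit hydrogens from standard valence (C 4, N 3, O 2, S 2, halogen 1):
  atom 1: N, bond orders sum to 1 (valence 3) → 2 H
  atom 2: C, bond orders sum to 4 (valence 4) → 0 H
  atom 3: O, bond orders sum to 2 (valence 2) → 0 H
  atom 4: C, bond orders sum to 4 (valence 4) → 0 H
  atom 5: C, bond orders sum to 3 (valence 4) → 1 H
  atom 6: C, bond orders sum to 4 (valence 4) → 0 H
  atom 7: C, bond orders sum to 3 (valence 4) → 1 H
  atom 8: C, bond orders sum to 4 (valence 4) → 0 H
  atom 9: C, bond orders sum to 4 (valence 4) → 0 H
  atom 10: N, bond orders sum to 1 (valence 3) → 2 H
  atom 11: O, bond orders sum to 2 (valence 2) → 0 H
  atom 12: C with explicit H count 1
  atom 13: C, bond orders sum to 3 (valence 4) → 1 H
  atom 14: C, bond orders sum to 4 (valence 4) → 0 H
  atom 15: C, bond orders sum to 4 (valence 4) → 0 H
  atom 16: C, bond orders sum to 3 (valence 4) → 1 H
  atom 17: C, bond orders sum to 4 (valence 4) → 0 H
  atom 18: F (halogen, monovalent) → 0 H
  atom 19: F (halogen, monovalent) → 0 H
  atom 20: F (halogen, monovalent) → 0 H
Totals → C:13, H:9, F:3, N:2, O:2.
In Hill order: C13H9F3N2O2.

C13H9F3N2O2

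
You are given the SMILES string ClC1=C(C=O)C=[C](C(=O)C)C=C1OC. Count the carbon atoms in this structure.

10

Count every carbon token in the SMILES (each C, including those in ring-closure positions and inside branches).
Carbon count: 10.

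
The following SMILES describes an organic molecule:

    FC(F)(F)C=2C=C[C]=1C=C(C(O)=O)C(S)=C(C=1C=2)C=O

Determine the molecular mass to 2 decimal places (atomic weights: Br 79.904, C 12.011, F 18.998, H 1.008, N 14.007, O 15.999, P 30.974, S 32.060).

First, the molecular formula is C13H7F3O3S (counting implicit H from valence).
  C: 13 × 12.011 = 156.143
  F: 3 × 18.998 = 56.994
  H: 7 × 1.008 = 7.056
  O: 3 × 15.999 = 47.997
  S: 1 × 32.060 = 32.060
Sum: 13×12.011 + 3×18.998 + 7×1.008 + 3×15.999 + 1×32.060 = 300.250 → 300.25 g/mol.

300.25 g/mol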